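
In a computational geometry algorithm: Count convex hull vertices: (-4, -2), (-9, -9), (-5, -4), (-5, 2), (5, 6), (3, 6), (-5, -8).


Convex hull vertices (CCW): (-9, -9), (-5, -8), (5, 6), (3, 6), (-5, 2)
Count = 5

5


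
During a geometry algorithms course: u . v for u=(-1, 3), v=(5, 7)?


u . v = u_x*v_x + u_y*v_y = (-1)*5 + 3*7
= (-5) + 21 = 16

16


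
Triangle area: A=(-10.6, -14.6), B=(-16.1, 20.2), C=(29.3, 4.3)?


Area = |x_A(y_B-y_C) + x_B(y_C-y_A) + x_C(y_A-y_B)|/2
= |(-168.54) + (-304.29) + (-1019.64)|/2
= 1492.47/2 = 746.235

746.235


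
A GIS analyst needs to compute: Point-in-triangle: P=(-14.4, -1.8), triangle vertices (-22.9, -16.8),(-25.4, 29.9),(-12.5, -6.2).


Cross products: AB x AP = -434.45, BC x BP = -11.83, CA x CP = -65.9
All same sign? yes

Yes, inside


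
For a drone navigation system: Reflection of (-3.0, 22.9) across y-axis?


Reflection over y-axis: (x,y) -> (-x,y)
(-3, 22.9) -> (3, 22.9)

(3, 22.9)


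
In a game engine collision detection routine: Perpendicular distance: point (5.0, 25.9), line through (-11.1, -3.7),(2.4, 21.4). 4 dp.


|cross product| = 4.51
|line direction| = sqrt(812.26) = 28.5002
Distance = 4.51/sqrt(812.26) = 0.1582

0.1582


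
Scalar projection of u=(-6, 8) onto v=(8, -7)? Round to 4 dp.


u.v = -104, |v| = sqrt(113) = 10.6301
Scalar projection = u.v / |v| = -104 / sqrt(113) = -9.7835

-9.7835


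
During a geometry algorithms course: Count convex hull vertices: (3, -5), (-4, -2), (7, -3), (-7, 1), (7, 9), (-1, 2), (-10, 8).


Convex hull vertices (CCW): (-10, 8), (-7, 1), (-4, -2), (3, -5), (7, -3), (7, 9)
Count = 6

6


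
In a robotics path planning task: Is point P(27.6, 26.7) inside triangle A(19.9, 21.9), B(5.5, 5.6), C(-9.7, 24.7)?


Cross products: AB x AP = 56.39, BC x BP = -742.83, CA x CP = 163.64
All same sign? no

No, outside


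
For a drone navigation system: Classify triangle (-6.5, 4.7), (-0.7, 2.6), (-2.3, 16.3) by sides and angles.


Side lengths squared: AB^2=38.05, BC^2=190.25, CA^2=152.2
Sorted: [38.05, 152.2, 190.25]
By sides: Scalene, By angles: Right

Scalene, Right


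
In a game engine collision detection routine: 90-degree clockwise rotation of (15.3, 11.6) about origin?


90° CW: (x,y) -> (y, -x)
(15.3,11.6) -> (11.6, -15.3)

(11.6, -15.3)


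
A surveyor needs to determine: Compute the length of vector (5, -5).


|u| = sqrt(5^2 + (-5)^2) = sqrt(50) = 7.0711

7.0711


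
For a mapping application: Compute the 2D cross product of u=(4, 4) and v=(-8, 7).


u x v = u_x*v_y - u_y*v_x = 4*7 - 4*(-8)
= 28 - (-32) = 60

60


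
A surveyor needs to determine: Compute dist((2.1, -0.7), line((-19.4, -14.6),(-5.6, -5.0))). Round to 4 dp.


|cross product| = 14.58
|line direction| = sqrt(282.6) = 16.8107
Distance = 14.58/sqrt(282.6) = 0.8673

0.8673


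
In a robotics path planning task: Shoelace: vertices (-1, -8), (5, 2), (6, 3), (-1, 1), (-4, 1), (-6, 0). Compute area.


Shoelace sum: ((-1)*2 - 5*(-8)) + (5*3 - 6*2) + (6*1 - (-1)*3) + ((-1)*1 - (-4)*1) + ((-4)*0 - (-6)*1) + ((-6)*(-8) - (-1)*0)
= 107
Area = |107|/2 = 53.5

53.5


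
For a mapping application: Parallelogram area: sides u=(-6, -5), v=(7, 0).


|u x v| = |(-6)*0 - (-5)*7|
= |0 - (-35)| = 35

35


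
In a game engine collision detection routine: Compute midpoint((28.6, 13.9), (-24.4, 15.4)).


M = ((28.6+(-24.4))/2, (13.9+15.4)/2)
= (2.1, 14.65)

(2.1, 14.65)


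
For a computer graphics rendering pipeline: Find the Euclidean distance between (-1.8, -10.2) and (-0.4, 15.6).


dx=1.4, dy=25.8
d^2 = 1.4^2 + 25.8^2 = 667.6
d = sqrt(667.6) = 25.838

25.838


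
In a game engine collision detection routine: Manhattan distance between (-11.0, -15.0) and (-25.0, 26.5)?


|(-11)-(-25)| + |(-15)-26.5| = 14 + 41.5 = 55.5

55.5


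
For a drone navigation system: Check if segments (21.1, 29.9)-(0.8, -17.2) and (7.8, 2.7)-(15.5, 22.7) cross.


Cross products: d1=-56.56, d2=-13.23, d3=-74.27, d4=-117.6
d1*d2 < 0 and d3*d4 < 0? no

No, they don't intersect


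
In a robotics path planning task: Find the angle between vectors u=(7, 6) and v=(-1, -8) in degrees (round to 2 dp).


u.v = -55, |u| = sqrt(85) = 9.2195, |v| = sqrt(65) = 8.0623
cos(theta) = u.v/(|u||v|) = -55/sqrt(5525) = -0.73994
theta = acos(-0.73994) = 137.73 degrees

137.73 degrees


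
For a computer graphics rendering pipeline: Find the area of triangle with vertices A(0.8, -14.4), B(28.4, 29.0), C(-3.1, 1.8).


Area = |x_A(y_B-y_C) + x_B(y_C-y_A) + x_C(y_A-y_B)|/2
= |21.76 + 460.08 + 134.54|/2
= 616.38/2 = 308.19

308.19


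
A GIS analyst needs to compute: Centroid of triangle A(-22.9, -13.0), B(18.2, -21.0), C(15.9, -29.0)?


Centroid = ((x_A+x_B+x_C)/3, (y_A+y_B+y_C)/3)
= (((-22.9)+18.2+15.9)/3, ((-13)+(-21)+(-29))/3)
= (3.7333, -21)

(3.7333, -21)


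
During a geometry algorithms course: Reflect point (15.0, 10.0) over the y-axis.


Reflection over y-axis: (x,y) -> (-x,y)
(15, 10) -> (-15, 10)

(-15, 10)


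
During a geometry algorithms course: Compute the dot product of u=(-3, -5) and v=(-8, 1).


u . v = u_x*v_x + u_y*v_y = (-3)*(-8) + (-5)*1
= 24 + (-5) = 19

19


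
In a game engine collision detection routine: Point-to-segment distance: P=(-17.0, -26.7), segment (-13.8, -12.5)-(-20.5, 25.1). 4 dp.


Project P onto AB: t = 0 (clamped to [0,1])
Closest point on segment: (-13.8, -12.5)
Distance: 14.5561

14.5561


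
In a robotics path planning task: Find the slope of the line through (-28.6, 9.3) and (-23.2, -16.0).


slope = (y2-y1)/(x2-x1) = ((-16)-9.3)/((-23.2)-(-28.6)) = (-25.3)/5.4 = -4.6852

-4.6852


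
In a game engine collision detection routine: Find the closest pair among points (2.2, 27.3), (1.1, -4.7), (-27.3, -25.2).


d(P0,P1) = 32.0189, d(P0,P2) = 60.2204, d(P1,P2) = 35.0258
Closest: P0 and P1

Closest pair: (2.2, 27.3) and (1.1, -4.7), distance = 32.0189


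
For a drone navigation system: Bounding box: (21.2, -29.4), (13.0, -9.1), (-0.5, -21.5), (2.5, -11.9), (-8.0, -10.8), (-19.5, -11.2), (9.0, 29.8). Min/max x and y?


x range: [-19.5, 21.2]
y range: [-29.4, 29.8]
Bounding box: (-19.5,-29.4) to (21.2,29.8)

(-19.5,-29.4) to (21.2,29.8)


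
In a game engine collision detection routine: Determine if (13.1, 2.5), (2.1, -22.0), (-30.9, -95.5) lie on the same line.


Cross product: (2.1-13.1)*((-95.5)-2.5) - ((-22)-2.5)*((-30.9)-13.1)
= 0

Yes, collinear


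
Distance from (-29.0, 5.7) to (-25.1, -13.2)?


dx=3.9, dy=-18.9
d^2 = 3.9^2 + (-18.9)^2 = 372.42
d = sqrt(372.42) = 19.2982

19.2982


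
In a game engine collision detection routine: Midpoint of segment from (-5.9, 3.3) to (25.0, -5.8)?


M = (((-5.9)+25)/2, (3.3+(-5.8))/2)
= (9.55, -1.25)

(9.55, -1.25)


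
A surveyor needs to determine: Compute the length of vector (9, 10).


|u| = sqrt(9^2 + 10^2) = sqrt(181) = 13.4536

13.4536


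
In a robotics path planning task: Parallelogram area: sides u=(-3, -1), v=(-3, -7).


|u x v| = |(-3)*(-7) - (-1)*(-3)|
= |21 - 3| = 18

18


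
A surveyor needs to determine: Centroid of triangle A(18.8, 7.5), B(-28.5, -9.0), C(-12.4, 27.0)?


Centroid = ((x_A+x_B+x_C)/3, (y_A+y_B+y_C)/3)
= ((18.8+(-28.5)+(-12.4))/3, (7.5+(-9)+27)/3)
= (-7.3667, 8.5)

(-7.3667, 8.5)


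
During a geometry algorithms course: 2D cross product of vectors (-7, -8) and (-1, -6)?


u x v = u_x*v_y - u_y*v_x = (-7)*(-6) - (-8)*(-1)
= 42 - 8 = 34

34


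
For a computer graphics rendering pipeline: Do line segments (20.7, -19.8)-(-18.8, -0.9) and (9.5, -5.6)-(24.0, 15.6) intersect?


Cross products: d1=-443.34, d2=668.11, d3=-349.22, d4=-1460.67
d1*d2 < 0 and d3*d4 < 0? no

No, they don't intersect


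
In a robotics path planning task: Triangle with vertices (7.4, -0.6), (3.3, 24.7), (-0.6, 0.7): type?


Side lengths squared: AB^2=656.9, BC^2=591.21, CA^2=65.69
Sorted: [65.69, 591.21, 656.9]
By sides: Scalene, By angles: Right

Scalene, Right


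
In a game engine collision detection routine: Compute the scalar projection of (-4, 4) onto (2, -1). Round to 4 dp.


u.v = -12, |v| = sqrt(5) = 2.2361
Scalar projection = u.v / |v| = -12 / sqrt(5) = -5.3666

-5.3666


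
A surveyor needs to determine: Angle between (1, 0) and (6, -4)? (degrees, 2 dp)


u.v = 6, |u| = sqrt(1) = 1, |v| = sqrt(52) = 7.2111
cos(theta) = u.v/(|u||v|) = 6/sqrt(52) = 0.83205
theta = acos(0.83205) = 33.69 degrees

33.69 degrees


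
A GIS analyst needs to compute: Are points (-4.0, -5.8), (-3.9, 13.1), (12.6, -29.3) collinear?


Cross product: ((-3.9)-(-4))*((-29.3)-(-5.8)) - (13.1-(-5.8))*(12.6-(-4))
= -316.09

No, not collinear


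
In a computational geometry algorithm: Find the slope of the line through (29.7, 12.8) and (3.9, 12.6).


slope = (y2-y1)/(x2-x1) = (12.6-12.8)/(3.9-29.7) = (-0.2)/(-25.8) = 0.0078

0.0078


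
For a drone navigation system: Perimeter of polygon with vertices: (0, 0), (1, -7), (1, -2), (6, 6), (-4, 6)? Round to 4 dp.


Sides: (0, 0)->(1, -7): sqrt(50) = 7.071068, (1, -7)->(1, -2): sqrt(25) = 5, (1, -2)->(6, 6): sqrt(89) = 9.433981, (6, 6)->(-4, 6): sqrt(100) = 10, (-4, 6)->(0, 0): sqrt(52) = 7.211103
Sum = 38.716152
Perimeter = 38.7162

38.7162


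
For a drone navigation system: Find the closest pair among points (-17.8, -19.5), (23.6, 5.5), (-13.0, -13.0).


d(P0,P1) = 48.3628, d(P0,P2) = 8.0802, d(P1,P2) = 41.0099
Closest: P0 and P2

Closest pair: (-17.8, -19.5) and (-13.0, -13.0), distance = 8.0802


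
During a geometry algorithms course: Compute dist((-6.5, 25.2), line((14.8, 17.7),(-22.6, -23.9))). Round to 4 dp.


|cross product| = 1166.58
|line direction| = sqrt(3129.32) = 55.9403
Distance = 1166.58/sqrt(3129.32) = 20.854

20.854


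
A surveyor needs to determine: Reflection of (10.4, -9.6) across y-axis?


Reflection over y-axis: (x,y) -> (-x,y)
(10.4, -9.6) -> (-10.4, -9.6)

(-10.4, -9.6)


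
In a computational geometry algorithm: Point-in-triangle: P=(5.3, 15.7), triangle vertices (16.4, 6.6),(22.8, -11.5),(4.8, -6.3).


Cross products: AB x AP = -142.67, BC x BP = -398.6, CA x CP = 248.75
All same sign? no

No, outside


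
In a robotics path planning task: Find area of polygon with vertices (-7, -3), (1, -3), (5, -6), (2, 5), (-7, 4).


Shoelace sum: ((-7)*(-3) - 1*(-3)) + (1*(-6) - 5*(-3)) + (5*5 - 2*(-6)) + (2*4 - (-7)*5) + ((-7)*(-3) - (-7)*4)
= 162
Area = |162|/2 = 81

81


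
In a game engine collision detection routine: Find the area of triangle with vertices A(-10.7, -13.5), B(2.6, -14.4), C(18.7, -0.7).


Area = |x_A(y_B-y_C) + x_B(y_C-y_A) + x_C(y_A-y_B)|/2
= |146.59 + 33.28 + 16.83|/2
= 196.7/2 = 98.35

98.35


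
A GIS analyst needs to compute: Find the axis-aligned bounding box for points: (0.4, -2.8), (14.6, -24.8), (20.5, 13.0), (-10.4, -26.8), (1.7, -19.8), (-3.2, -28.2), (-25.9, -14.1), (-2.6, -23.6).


x range: [-25.9, 20.5]
y range: [-28.2, 13]
Bounding box: (-25.9,-28.2) to (20.5,13)

(-25.9,-28.2) to (20.5,13)


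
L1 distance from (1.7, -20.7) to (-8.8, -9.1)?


|1.7-(-8.8)| + |(-20.7)-(-9.1)| = 10.5 + 11.6 = 22.1

22.1


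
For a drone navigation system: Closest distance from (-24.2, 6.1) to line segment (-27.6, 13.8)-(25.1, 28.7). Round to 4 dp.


Project P onto AB: t = 0.0215 (clamped to [0,1])
Closest point on segment: (-26.4676, 14.1202)
Distance: 8.3346

8.3346


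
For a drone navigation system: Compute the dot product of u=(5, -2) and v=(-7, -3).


u . v = u_x*v_x + u_y*v_y = 5*(-7) + (-2)*(-3)
= (-35) + 6 = -29

-29


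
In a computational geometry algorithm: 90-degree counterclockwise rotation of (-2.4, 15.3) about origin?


90° CCW: (x,y) -> (-y, x)
(-2.4,15.3) -> (-15.3, -2.4)

(-15.3, -2.4)


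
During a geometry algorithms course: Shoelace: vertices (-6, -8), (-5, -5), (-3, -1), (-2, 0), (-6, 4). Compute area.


Shoelace sum: ((-6)*(-5) - (-5)*(-8)) + ((-5)*(-1) - (-3)*(-5)) + ((-3)*0 - (-2)*(-1)) + ((-2)*4 - (-6)*0) + ((-6)*(-8) - (-6)*4)
= 42
Area = |42|/2 = 21

21


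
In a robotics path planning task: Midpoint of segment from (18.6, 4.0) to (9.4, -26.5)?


M = ((18.6+9.4)/2, (4+(-26.5))/2)
= (14, -11.25)

(14, -11.25)


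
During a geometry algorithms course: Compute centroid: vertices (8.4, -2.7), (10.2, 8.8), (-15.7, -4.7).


Centroid = ((x_A+x_B+x_C)/3, (y_A+y_B+y_C)/3)
= ((8.4+10.2+(-15.7))/3, ((-2.7)+8.8+(-4.7))/3)
= (0.9667, 0.4667)

(0.9667, 0.4667)


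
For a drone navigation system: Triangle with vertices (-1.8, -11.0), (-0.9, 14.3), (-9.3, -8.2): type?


Side lengths squared: AB^2=640.9, BC^2=576.81, CA^2=64.09
Sorted: [64.09, 576.81, 640.9]
By sides: Scalene, By angles: Right

Scalene, Right


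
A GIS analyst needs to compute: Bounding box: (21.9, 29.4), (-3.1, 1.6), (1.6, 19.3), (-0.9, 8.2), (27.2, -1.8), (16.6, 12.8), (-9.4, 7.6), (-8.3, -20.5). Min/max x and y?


x range: [-9.4, 27.2]
y range: [-20.5, 29.4]
Bounding box: (-9.4,-20.5) to (27.2,29.4)

(-9.4,-20.5) to (27.2,29.4)


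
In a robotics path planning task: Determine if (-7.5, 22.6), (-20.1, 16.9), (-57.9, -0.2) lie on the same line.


Cross product: ((-20.1)-(-7.5))*((-0.2)-22.6) - (16.9-22.6)*((-57.9)-(-7.5))
= 0

Yes, collinear


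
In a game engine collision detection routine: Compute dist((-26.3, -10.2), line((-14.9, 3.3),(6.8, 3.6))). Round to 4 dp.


|cross product| = 289.53
|line direction| = sqrt(470.98) = 21.7021
Distance = 289.53/sqrt(470.98) = 13.3411

13.3411


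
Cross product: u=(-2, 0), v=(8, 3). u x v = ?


u x v = u_x*v_y - u_y*v_x = (-2)*3 - 0*8
= (-6) - 0 = -6

-6


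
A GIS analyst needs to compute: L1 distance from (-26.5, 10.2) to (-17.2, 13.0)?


|(-26.5)-(-17.2)| + |10.2-13| = 9.3 + 2.8 = 12.1

12.1


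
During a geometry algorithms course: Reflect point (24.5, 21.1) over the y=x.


Reflection over y=x: (x,y) -> (y,x)
(24.5, 21.1) -> (21.1, 24.5)

(21.1, 24.5)


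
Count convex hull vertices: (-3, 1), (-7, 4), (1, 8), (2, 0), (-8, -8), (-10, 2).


Convex hull vertices (CCW): (-10, 2), (-8, -8), (2, 0), (1, 8), (-7, 4)
Count = 5

5


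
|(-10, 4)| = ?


|u| = sqrt((-10)^2 + 4^2) = sqrt(116) = 10.7703

10.7703


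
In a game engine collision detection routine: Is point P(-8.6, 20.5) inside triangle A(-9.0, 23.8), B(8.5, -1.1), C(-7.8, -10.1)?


Cross products: AB x AP = -47.79, BC x BP = -505.98, CA x CP = -9.6
All same sign? yes

Yes, inside


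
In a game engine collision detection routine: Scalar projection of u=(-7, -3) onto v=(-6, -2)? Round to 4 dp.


u.v = 48, |v| = sqrt(40) = 6.3246
Scalar projection = u.v / |v| = 48 / sqrt(40) = 7.5895

7.5895


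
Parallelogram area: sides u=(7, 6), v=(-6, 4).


|u x v| = |7*4 - 6*(-6)|
= |28 - (-36)| = 64

64


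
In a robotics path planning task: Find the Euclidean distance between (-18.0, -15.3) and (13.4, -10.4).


dx=31.4, dy=4.9
d^2 = 31.4^2 + 4.9^2 = 1009.97
d = sqrt(1009.97) = 31.78

31.78


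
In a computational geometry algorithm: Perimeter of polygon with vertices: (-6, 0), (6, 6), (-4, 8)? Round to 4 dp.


Sides: (-6, 0)->(6, 6): sqrt(180) = 13.416408, (6, 6)->(-4, 8): sqrt(104) = 10.198039, (-4, 8)->(-6, 0): sqrt(68) = 8.246211
Sum = 31.860658
Perimeter = 31.8607

31.8607


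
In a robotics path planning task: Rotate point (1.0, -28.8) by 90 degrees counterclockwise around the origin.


90° CCW: (x,y) -> (-y, x)
(1,-28.8) -> (28.8, 1)

(28.8, 1)


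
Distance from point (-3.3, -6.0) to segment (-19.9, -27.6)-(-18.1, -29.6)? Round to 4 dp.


Project P onto AB: t = 0 (clamped to [0,1])
Closest point on segment: (-19.9, -27.6)
Distance: 27.2419

27.2419


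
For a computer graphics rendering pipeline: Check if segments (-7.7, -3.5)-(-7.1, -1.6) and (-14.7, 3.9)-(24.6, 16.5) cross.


Cross products: d1=-379.02, d2=-311.91, d3=17.74, d4=-49.37
d1*d2 < 0 and d3*d4 < 0? no

No, they don't intersect


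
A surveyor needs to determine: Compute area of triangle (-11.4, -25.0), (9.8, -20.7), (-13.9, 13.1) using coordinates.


Area = |x_A(y_B-y_C) + x_B(y_C-y_A) + x_C(y_A-y_B)|/2
= |385.32 + 373.38 + 59.77|/2
= 818.47/2 = 409.235

409.235


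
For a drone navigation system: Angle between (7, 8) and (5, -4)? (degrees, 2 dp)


u.v = 3, |u| = sqrt(113) = 10.6301, |v| = sqrt(41) = 6.4031
cos(theta) = u.v/(|u||v|) = 3/sqrt(4633) = 0.044075
theta = acos(0.044075) = 87.47 degrees

87.47 degrees


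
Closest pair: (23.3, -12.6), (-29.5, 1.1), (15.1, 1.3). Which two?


d(P0,P1) = 54.5484, d(P0,P2) = 16.1385, d(P1,P2) = 44.6004
Closest: P0 and P2

Closest pair: (23.3, -12.6) and (15.1, 1.3), distance = 16.1385


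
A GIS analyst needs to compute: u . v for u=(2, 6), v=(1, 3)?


u . v = u_x*v_x + u_y*v_y = 2*1 + 6*3
= 2 + 18 = 20

20


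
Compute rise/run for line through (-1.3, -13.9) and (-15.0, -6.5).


slope = (y2-y1)/(x2-x1) = ((-6.5)-(-13.9))/((-15)-(-1.3)) = 7.4/(-13.7) = -0.5401

-0.5401


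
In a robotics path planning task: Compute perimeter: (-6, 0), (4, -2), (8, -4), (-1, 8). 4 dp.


Sides: (-6, 0)->(4, -2): sqrt(104) = 10.198039, (4, -2)->(8, -4): sqrt(20) = 4.472136, (8, -4)->(-1, 8): sqrt(225) = 15, (-1, 8)->(-6, 0): sqrt(89) = 9.433981
Sum = 39.104156
Perimeter = 39.1042

39.1042


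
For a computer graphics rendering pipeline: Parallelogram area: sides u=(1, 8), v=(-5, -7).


|u x v| = |1*(-7) - 8*(-5)|
= |(-7) - (-40)| = 33

33


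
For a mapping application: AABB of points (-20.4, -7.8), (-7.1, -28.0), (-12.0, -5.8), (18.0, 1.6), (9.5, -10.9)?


x range: [-20.4, 18]
y range: [-28, 1.6]
Bounding box: (-20.4,-28) to (18,1.6)

(-20.4,-28) to (18,1.6)


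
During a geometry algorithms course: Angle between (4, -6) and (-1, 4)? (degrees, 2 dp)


u.v = -28, |u| = sqrt(52) = 7.2111, |v| = sqrt(17) = 4.1231
cos(theta) = u.v/(|u||v|) = -28/sqrt(884) = -0.941742
theta = acos(-0.941742) = 160.35 degrees

160.35 degrees


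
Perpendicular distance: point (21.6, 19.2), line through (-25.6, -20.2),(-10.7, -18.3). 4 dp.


|cross product| = 497.38
|line direction| = sqrt(225.62) = 15.0207
Distance = 497.38/sqrt(225.62) = 33.1131

33.1131


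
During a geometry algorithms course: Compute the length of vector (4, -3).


|u| = sqrt(4^2 + (-3)^2) = sqrt(25) = 5

5


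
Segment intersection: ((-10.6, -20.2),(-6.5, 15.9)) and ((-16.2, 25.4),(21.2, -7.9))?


Cross products: d1=-1518.96, d2=-32.29, d3=389.12, d4=-1097.55
d1*d2 < 0 and d3*d4 < 0? no

No, they don't intersect


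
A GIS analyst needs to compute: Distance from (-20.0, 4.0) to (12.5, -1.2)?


dx=32.5, dy=-5.2
d^2 = 32.5^2 + (-5.2)^2 = 1083.29
d = sqrt(1083.29) = 32.9134

32.9134


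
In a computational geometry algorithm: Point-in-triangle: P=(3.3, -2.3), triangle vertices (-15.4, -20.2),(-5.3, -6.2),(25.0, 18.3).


Cross products: AB x AP = -81.01, BC x BP = -92.53, CA x CP = -3.21
All same sign? yes

Yes, inside


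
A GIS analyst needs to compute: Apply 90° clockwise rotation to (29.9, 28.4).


90° CW: (x,y) -> (y, -x)
(29.9,28.4) -> (28.4, -29.9)

(28.4, -29.9)


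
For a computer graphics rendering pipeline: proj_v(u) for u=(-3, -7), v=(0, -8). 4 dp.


u.v = 56, |v| = sqrt(64) = 8
Scalar projection = u.v / |v| = 56 / sqrt(64) = 7

7


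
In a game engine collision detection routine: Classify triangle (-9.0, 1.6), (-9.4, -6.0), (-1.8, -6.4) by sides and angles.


Side lengths squared: AB^2=57.92, BC^2=57.92, CA^2=115.84
Sorted: [57.92, 57.92, 115.84]
By sides: Isosceles, By angles: Right

Isosceles, Right


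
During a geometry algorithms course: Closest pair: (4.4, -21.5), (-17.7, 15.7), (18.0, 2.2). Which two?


d(P0,P1) = 43.2695, d(P0,P2) = 27.3249, d(P1,P2) = 38.1673
Closest: P0 and P2

Closest pair: (4.4, -21.5) and (18.0, 2.2), distance = 27.3249


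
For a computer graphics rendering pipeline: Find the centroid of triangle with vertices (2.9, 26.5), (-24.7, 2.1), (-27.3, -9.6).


Centroid = ((x_A+x_B+x_C)/3, (y_A+y_B+y_C)/3)
= ((2.9+(-24.7)+(-27.3))/3, (26.5+2.1+(-9.6))/3)
= (-16.3667, 6.3333)

(-16.3667, 6.3333)


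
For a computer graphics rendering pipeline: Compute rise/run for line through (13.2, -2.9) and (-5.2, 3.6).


slope = (y2-y1)/(x2-x1) = (3.6-(-2.9))/((-5.2)-13.2) = 6.5/(-18.4) = -0.3533

-0.3533


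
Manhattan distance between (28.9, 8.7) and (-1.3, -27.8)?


|28.9-(-1.3)| + |8.7-(-27.8)| = 30.2 + 36.5 = 66.7

66.7


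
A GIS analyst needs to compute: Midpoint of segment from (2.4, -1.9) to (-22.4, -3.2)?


M = ((2.4+(-22.4))/2, ((-1.9)+(-3.2))/2)
= (-10, -2.55)

(-10, -2.55)


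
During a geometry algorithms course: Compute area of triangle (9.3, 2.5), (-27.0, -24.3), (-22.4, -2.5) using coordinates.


Area = |x_A(y_B-y_C) + x_B(y_C-y_A) + x_C(y_A-y_B)|/2
= |(-202.74) + 135 + (-600.32)|/2
= 668.06/2 = 334.03

334.03


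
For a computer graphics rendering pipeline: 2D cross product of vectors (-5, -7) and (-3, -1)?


u x v = u_x*v_y - u_y*v_x = (-5)*(-1) - (-7)*(-3)
= 5 - 21 = -16

-16


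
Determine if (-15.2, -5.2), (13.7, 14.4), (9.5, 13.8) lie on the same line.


Cross product: (13.7-(-15.2))*(13.8-(-5.2)) - (14.4-(-5.2))*(9.5-(-15.2))
= 64.98

No, not collinear


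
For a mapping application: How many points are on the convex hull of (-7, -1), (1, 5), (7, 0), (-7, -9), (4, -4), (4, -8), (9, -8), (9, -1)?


Convex hull vertices (CCW): (-7, -9), (9, -8), (9, -1), (1, 5), (-7, -1)
Count = 5

5


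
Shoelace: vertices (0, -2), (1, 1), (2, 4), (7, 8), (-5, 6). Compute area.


Shoelace sum: (0*1 - 1*(-2)) + (1*4 - 2*1) + (2*8 - 7*4) + (7*6 - (-5)*8) + ((-5)*(-2) - 0*6)
= 84
Area = |84|/2 = 42

42


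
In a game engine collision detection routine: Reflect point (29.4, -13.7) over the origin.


Reflection over origin: (x,y) -> (-x,-y)
(29.4, -13.7) -> (-29.4, 13.7)

(-29.4, 13.7)


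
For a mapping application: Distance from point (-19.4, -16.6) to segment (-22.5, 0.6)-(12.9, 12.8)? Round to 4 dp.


Project P onto AB: t = 0 (clamped to [0,1])
Closest point on segment: (-22.5, 0.6)
Distance: 17.4771

17.4771


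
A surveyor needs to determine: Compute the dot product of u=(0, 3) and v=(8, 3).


u . v = u_x*v_x + u_y*v_y = 0*8 + 3*3
= 0 + 9 = 9

9


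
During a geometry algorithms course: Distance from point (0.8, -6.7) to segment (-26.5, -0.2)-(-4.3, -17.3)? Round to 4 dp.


Project P onto AB: t = 0.9134 (clamped to [0,1])
Closest point on segment: (-6.2236, -15.8183)
Distance: 11.5098

11.5098


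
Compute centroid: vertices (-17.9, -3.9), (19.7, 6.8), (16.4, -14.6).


Centroid = ((x_A+x_B+x_C)/3, (y_A+y_B+y_C)/3)
= (((-17.9)+19.7+16.4)/3, ((-3.9)+6.8+(-14.6))/3)
= (6.0667, -3.9)

(6.0667, -3.9)


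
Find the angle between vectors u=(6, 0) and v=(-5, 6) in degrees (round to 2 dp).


u.v = -30, |u| = sqrt(36) = 6, |v| = sqrt(61) = 7.8102
cos(theta) = u.v/(|u||v|) = -30/sqrt(2196) = -0.640184
theta = acos(-0.640184) = 129.81 degrees

129.81 degrees


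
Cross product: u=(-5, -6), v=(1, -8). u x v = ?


u x v = u_x*v_y - u_y*v_x = (-5)*(-8) - (-6)*1
= 40 - (-6) = 46

46


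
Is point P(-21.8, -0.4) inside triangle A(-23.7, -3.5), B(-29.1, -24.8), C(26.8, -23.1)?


Cross products: AB x AP = 23.73, BC x BP = 1351.55, CA x CP = -193.79
All same sign? no

No, outside


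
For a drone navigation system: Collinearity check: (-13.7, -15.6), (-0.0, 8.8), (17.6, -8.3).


Cross product: (0-(-13.7))*((-8.3)-(-15.6)) - (8.8-(-15.6))*(17.6-(-13.7))
= -663.71

No, not collinear


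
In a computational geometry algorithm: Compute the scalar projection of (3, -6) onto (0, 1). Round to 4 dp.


u.v = -6, |v| = sqrt(1) = 1
Scalar projection = u.v / |v| = -6 / sqrt(1) = -6

-6


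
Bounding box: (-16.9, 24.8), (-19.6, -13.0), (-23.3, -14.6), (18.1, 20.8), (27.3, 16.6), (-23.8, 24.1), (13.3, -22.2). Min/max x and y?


x range: [-23.8, 27.3]
y range: [-22.2, 24.8]
Bounding box: (-23.8,-22.2) to (27.3,24.8)

(-23.8,-22.2) to (27.3,24.8)


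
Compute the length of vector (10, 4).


|u| = sqrt(10^2 + 4^2) = sqrt(116) = 10.7703

10.7703


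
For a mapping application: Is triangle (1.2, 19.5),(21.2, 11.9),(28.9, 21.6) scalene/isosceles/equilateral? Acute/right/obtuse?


Side lengths squared: AB^2=457.76, BC^2=153.38, CA^2=771.7
Sorted: [153.38, 457.76, 771.7]
By sides: Scalene, By angles: Obtuse

Scalene, Obtuse


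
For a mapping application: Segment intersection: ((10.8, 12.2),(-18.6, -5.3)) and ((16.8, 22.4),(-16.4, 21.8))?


Cross products: d1=335.04, d2=898.4, d3=-194.88, d4=-758.24
d1*d2 < 0 and d3*d4 < 0? no

No, they don't intersect


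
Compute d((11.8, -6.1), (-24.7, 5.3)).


dx=-36.5, dy=11.4
d^2 = (-36.5)^2 + 11.4^2 = 1462.21
d = sqrt(1462.21) = 38.2389

38.2389


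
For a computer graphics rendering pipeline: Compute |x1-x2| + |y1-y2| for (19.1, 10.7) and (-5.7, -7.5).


|19.1-(-5.7)| + |10.7-(-7.5)| = 24.8 + 18.2 = 43

43


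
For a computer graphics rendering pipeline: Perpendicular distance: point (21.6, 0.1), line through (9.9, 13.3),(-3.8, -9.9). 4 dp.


|cross product| = 452.28
|line direction| = sqrt(725.93) = 26.9431
Distance = 452.28/sqrt(725.93) = 16.7865

16.7865


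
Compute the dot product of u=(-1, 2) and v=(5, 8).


u . v = u_x*v_x + u_y*v_y = (-1)*5 + 2*8
= (-5) + 16 = 11

11


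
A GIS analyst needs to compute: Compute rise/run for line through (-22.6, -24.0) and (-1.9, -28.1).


slope = (y2-y1)/(x2-x1) = ((-28.1)-(-24))/((-1.9)-(-22.6)) = (-4.1)/20.7 = -0.1981

-0.1981


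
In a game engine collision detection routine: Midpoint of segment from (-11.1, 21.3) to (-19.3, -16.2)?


M = (((-11.1)+(-19.3))/2, (21.3+(-16.2))/2)
= (-15.2, 2.55)

(-15.2, 2.55)


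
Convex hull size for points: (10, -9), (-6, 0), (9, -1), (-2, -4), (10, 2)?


Convex hull vertices (CCW): (-6, 0), (-2, -4), (10, -9), (10, 2)
Count = 4

4


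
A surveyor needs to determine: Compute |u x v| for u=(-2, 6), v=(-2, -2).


|u x v| = |(-2)*(-2) - 6*(-2)|
= |4 - (-12)| = 16

16


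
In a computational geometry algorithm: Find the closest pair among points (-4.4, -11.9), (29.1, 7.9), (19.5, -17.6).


d(P0,P1) = 38.9139, d(P0,P2) = 24.5703, d(P1,P2) = 27.2472
Closest: P0 and P2

Closest pair: (-4.4, -11.9) and (19.5, -17.6), distance = 24.5703


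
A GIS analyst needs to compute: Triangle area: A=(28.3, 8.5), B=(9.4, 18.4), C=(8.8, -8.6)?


Area = |x_A(y_B-y_C) + x_B(y_C-y_A) + x_C(y_A-y_B)|/2
= |764.1 + (-160.74) + (-87.12)|/2
= 516.24/2 = 258.12

258.12


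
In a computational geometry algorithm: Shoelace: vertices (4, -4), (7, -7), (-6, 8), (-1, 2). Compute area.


Shoelace sum: (4*(-7) - 7*(-4)) + (7*8 - (-6)*(-7)) + ((-6)*2 - (-1)*8) + ((-1)*(-4) - 4*2)
= 6
Area = |6|/2 = 3

3


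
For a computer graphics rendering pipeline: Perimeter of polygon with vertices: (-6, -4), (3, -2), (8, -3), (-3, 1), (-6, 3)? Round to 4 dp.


Sides: (-6, -4)->(3, -2): sqrt(85) = 9.219544, (3, -2)->(8, -3): sqrt(26) = 5.09902, (8, -3)->(-3, 1): sqrt(137) = 11.7047, (-3, 1)->(-6, 3): sqrt(13) = 3.605551, (-6, 3)->(-6, -4): sqrt(49) = 7
Sum = 36.628815
Perimeter = 36.6288

36.6288


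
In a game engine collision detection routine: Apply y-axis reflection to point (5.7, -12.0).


Reflection over y-axis: (x,y) -> (-x,y)
(5.7, -12) -> (-5.7, -12)

(-5.7, -12)


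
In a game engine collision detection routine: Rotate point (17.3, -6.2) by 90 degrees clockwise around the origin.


90° CW: (x,y) -> (y, -x)
(17.3,-6.2) -> (-6.2, -17.3)

(-6.2, -17.3)


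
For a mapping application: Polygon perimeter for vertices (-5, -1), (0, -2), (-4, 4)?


Sides: (-5, -1)->(0, -2): sqrt(26) = 5.09902, (0, -2)->(-4, 4): sqrt(52) = 7.211103, (-4, 4)->(-5, -1): sqrt(26) = 5.09902
Sum = 17.409143
Perimeter = 17.4091

17.4091


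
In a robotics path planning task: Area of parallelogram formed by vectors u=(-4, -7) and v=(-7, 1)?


|u x v| = |(-4)*1 - (-7)*(-7)|
= |(-4) - 49| = 53

53


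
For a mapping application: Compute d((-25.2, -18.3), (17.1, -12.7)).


dx=42.3, dy=5.6
d^2 = 42.3^2 + 5.6^2 = 1820.65
d = sqrt(1820.65) = 42.6691

42.6691


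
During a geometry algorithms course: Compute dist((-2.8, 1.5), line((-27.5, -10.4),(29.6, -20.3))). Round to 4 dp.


|cross product| = 924.02
|line direction| = sqrt(3358.42) = 57.9519
Distance = 924.02/sqrt(3358.42) = 15.9446

15.9446


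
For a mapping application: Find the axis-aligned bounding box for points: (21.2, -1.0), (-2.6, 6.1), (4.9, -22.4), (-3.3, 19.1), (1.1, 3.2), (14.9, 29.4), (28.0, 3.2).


x range: [-3.3, 28]
y range: [-22.4, 29.4]
Bounding box: (-3.3,-22.4) to (28,29.4)

(-3.3,-22.4) to (28,29.4)


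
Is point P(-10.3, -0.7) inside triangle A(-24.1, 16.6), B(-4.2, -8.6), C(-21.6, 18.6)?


Cross products: AB x AP = 3.49, BC x BP = 28.46, CA x CP = 70.85
All same sign? yes

Yes, inside


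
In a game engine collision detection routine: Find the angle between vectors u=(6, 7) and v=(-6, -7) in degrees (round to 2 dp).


u.v = -85, |u| = sqrt(85) = 9.2195, |v| = sqrt(85) = 9.2195
cos(theta) = u.v/(|u||v|) = -85/sqrt(7225) = -1
theta = acos(-1) = 180 degrees

180 degrees


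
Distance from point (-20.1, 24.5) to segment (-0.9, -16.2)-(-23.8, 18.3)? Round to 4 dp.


Project P onto AB: t = 1 (clamped to [0,1])
Closest point on segment: (-23.8, 18.3)
Distance: 7.2201

7.2201


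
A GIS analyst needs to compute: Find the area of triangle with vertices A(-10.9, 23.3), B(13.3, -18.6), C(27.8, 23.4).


Area = |x_A(y_B-y_C) + x_B(y_C-y_A) + x_C(y_A-y_B)|/2
= |457.8 + 1.33 + 1164.82|/2
= 1623.95/2 = 811.975

811.975


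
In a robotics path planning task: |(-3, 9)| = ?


|u| = sqrt((-3)^2 + 9^2) = sqrt(90) = 9.4868

9.4868


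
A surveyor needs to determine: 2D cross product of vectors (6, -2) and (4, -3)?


u x v = u_x*v_y - u_y*v_x = 6*(-3) - (-2)*4
= (-18) - (-8) = -10

-10


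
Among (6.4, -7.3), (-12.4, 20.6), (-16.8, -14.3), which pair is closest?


d(P0,P1) = 33.643, d(P0,P2) = 24.233, d(P1,P2) = 35.1763
Closest: P0 and P2

Closest pair: (6.4, -7.3) and (-16.8, -14.3), distance = 24.233


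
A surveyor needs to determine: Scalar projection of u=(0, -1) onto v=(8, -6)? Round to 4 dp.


u.v = 6, |v| = sqrt(100) = 10
Scalar projection = u.v / |v| = 6 / sqrt(100) = 0.6

0.6


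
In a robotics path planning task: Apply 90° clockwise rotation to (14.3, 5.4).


90° CW: (x,y) -> (y, -x)
(14.3,5.4) -> (5.4, -14.3)

(5.4, -14.3)


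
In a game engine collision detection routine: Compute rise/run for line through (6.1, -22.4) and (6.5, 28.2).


slope = (y2-y1)/(x2-x1) = (28.2-(-22.4))/(6.5-6.1) = 50.6/0.4 = 126.5

126.5


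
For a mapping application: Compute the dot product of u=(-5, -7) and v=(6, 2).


u . v = u_x*v_x + u_y*v_y = (-5)*6 + (-7)*2
= (-30) + (-14) = -44

-44


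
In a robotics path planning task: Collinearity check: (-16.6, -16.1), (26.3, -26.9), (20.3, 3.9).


Cross product: (26.3-(-16.6))*(3.9-(-16.1)) - ((-26.9)-(-16.1))*(20.3-(-16.6))
= 1256.52

No, not collinear


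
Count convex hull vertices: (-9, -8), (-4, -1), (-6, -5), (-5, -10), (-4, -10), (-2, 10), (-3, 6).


Convex hull vertices (CCW): (-9, -8), (-5, -10), (-4, -10), (-2, 10)
Count = 4

4


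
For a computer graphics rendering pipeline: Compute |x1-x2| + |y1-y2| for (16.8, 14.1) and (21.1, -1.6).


|16.8-21.1| + |14.1-(-1.6)| = 4.3 + 15.7 = 20

20


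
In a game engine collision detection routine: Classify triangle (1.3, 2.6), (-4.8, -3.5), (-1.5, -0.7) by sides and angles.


Side lengths squared: AB^2=74.42, BC^2=18.73, CA^2=18.73
Sorted: [18.73, 18.73, 74.42]
By sides: Isosceles, By angles: Obtuse

Isosceles, Obtuse


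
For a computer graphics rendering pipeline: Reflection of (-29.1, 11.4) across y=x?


Reflection over y=x: (x,y) -> (y,x)
(-29.1, 11.4) -> (11.4, -29.1)

(11.4, -29.1)


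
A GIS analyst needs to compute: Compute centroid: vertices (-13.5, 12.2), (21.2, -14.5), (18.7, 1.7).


Centroid = ((x_A+x_B+x_C)/3, (y_A+y_B+y_C)/3)
= (((-13.5)+21.2+18.7)/3, (12.2+(-14.5)+1.7)/3)
= (8.8, -0.2)

(8.8, -0.2)


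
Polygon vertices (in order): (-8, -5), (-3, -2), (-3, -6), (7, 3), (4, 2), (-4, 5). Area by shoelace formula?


Shoelace sum: ((-8)*(-2) - (-3)*(-5)) + ((-3)*(-6) - (-3)*(-2)) + ((-3)*3 - 7*(-6)) + (7*2 - 4*3) + (4*5 - (-4)*2) + ((-4)*(-5) - (-8)*5)
= 136
Area = |136|/2 = 68

68


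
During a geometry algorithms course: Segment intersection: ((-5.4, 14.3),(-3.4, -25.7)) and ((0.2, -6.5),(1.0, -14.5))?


Cross products: d1=-28.16, d2=-44.16, d3=182.4, d4=198.4
d1*d2 < 0 and d3*d4 < 0? no

No, they don't intersect


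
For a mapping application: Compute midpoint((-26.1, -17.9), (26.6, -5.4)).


M = (((-26.1)+26.6)/2, ((-17.9)+(-5.4))/2)
= (0.25, -11.65)

(0.25, -11.65)


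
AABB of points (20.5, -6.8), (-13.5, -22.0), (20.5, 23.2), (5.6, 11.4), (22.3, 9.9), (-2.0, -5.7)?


x range: [-13.5, 22.3]
y range: [-22, 23.2]
Bounding box: (-13.5,-22) to (22.3,23.2)

(-13.5,-22) to (22.3,23.2)


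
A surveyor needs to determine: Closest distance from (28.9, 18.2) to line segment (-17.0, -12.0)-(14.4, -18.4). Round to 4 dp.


Project P onto AB: t = 1 (clamped to [0,1])
Closest point on segment: (14.4, -18.4)
Distance: 39.3676

39.3676


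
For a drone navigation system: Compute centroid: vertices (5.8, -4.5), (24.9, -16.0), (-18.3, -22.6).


Centroid = ((x_A+x_B+x_C)/3, (y_A+y_B+y_C)/3)
= ((5.8+24.9+(-18.3))/3, ((-4.5)+(-16)+(-22.6))/3)
= (4.1333, -14.3667)

(4.1333, -14.3667)


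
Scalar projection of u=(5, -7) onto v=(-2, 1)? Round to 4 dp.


u.v = -17, |v| = sqrt(5) = 2.2361
Scalar projection = u.v / |v| = -17 / sqrt(5) = -7.6026

-7.6026


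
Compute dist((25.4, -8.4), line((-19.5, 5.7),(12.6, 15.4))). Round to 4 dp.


|cross product| = 888.14
|line direction| = sqrt(1124.5) = 33.5336
Distance = 888.14/sqrt(1124.5) = 26.4851

26.4851


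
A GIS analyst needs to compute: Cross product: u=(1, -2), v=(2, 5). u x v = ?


u x v = u_x*v_y - u_y*v_x = 1*5 - (-2)*2
= 5 - (-4) = 9

9


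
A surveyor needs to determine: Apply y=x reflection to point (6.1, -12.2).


Reflection over y=x: (x,y) -> (y,x)
(6.1, -12.2) -> (-12.2, 6.1)

(-12.2, 6.1)


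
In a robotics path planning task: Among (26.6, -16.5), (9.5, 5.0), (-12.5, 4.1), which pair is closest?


d(P0,P1) = 27.4711, d(P0,P2) = 44.1947, d(P1,P2) = 22.0184
Closest: P1 and P2

Closest pair: (9.5, 5.0) and (-12.5, 4.1), distance = 22.0184


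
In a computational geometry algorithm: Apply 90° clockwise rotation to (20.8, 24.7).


90° CW: (x,y) -> (y, -x)
(20.8,24.7) -> (24.7, -20.8)

(24.7, -20.8)


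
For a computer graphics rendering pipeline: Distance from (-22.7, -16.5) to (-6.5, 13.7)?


dx=16.2, dy=30.2
d^2 = 16.2^2 + 30.2^2 = 1174.48
d = sqrt(1174.48) = 34.2707

34.2707


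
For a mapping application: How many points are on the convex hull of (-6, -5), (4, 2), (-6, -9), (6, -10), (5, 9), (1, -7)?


Convex hull vertices (CCW): (-6, -9), (6, -10), (5, 9), (-6, -5)
Count = 4

4


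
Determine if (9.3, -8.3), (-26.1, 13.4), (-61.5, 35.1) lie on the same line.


Cross product: ((-26.1)-9.3)*(35.1-(-8.3)) - (13.4-(-8.3))*((-61.5)-9.3)
= 0

Yes, collinear


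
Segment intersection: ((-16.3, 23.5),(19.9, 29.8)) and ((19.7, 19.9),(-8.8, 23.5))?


Cross products: d1=27, d2=-282.87, d3=-357.12, d4=-47.25
d1*d2 < 0 and d3*d4 < 0? no

No, they don't intersect


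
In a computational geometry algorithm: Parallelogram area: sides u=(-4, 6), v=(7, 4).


|u x v| = |(-4)*4 - 6*7|
= |(-16) - 42| = 58

58


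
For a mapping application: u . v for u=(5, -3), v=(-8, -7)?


u . v = u_x*v_x + u_y*v_y = 5*(-8) + (-3)*(-7)
= (-40) + 21 = -19

-19


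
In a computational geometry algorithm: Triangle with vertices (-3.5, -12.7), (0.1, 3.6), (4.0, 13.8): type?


Side lengths squared: AB^2=278.65, BC^2=119.25, CA^2=758.5
Sorted: [119.25, 278.65, 758.5]
By sides: Scalene, By angles: Obtuse

Scalene, Obtuse


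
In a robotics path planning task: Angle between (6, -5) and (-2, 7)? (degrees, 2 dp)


u.v = -47, |u| = sqrt(61) = 7.8102, |v| = sqrt(53) = 7.2801
cos(theta) = u.v/(|u||v|) = -47/sqrt(3233) = -0.826599
theta = acos(-0.826599) = 145.75 degrees

145.75 degrees


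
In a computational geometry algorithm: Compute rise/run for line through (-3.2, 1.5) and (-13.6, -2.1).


slope = (y2-y1)/(x2-x1) = ((-2.1)-1.5)/((-13.6)-(-3.2)) = (-3.6)/(-10.4) = 0.3462

0.3462


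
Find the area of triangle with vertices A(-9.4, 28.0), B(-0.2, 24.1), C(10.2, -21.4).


Area = |x_A(y_B-y_C) + x_B(y_C-y_A) + x_C(y_A-y_B)|/2
= |(-427.7) + 9.88 + 39.78|/2
= 378.04/2 = 189.02

189.02


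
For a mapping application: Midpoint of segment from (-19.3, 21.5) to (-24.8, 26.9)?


M = (((-19.3)+(-24.8))/2, (21.5+26.9)/2)
= (-22.05, 24.2)

(-22.05, 24.2)


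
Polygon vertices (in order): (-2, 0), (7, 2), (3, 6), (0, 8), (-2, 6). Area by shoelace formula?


Shoelace sum: ((-2)*2 - 7*0) + (7*6 - 3*2) + (3*8 - 0*6) + (0*6 - (-2)*8) + ((-2)*0 - (-2)*6)
= 84
Area = |84|/2 = 42

42


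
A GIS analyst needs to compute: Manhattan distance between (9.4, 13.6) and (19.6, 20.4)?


|9.4-19.6| + |13.6-20.4| = 10.2 + 6.8 = 17

17


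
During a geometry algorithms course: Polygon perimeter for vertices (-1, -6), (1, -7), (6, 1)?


Sides: (-1, -6)->(1, -7): sqrt(5) = 2.236068, (1, -7)->(6, 1): sqrt(89) = 9.433981, (6, 1)->(-1, -6): sqrt(98) = 9.899495
Sum = 21.569544
Perimeter = 21.5695

21.5695


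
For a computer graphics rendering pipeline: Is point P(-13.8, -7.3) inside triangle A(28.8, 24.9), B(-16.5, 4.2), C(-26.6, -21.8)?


Cross products: AB x AP = 576.84, BC x BP = 186.35, CA x CP = 205.54
All same sign? yes

Yes, inside


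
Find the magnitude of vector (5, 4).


|u| = sqrt(5^2 + 4^2) = sqrt(41) = 6.4031

6.4031


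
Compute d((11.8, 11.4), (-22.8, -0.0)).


dx=-34.6, dy=-11.4
d^2 = (-34.6)^2 + (-11.4)^2 = 1327.12
d = sqrt(1327.12) = 36.4297

36.4297


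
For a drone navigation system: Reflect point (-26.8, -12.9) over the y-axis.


Reflection over y-axis: (x,y) -> (-x,y)
(-26.8, -12.9) -> (26.8, -12.9)

(26.8, -12.9)


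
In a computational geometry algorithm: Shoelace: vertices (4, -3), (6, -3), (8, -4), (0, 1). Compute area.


Shoelace sum: (4*(-3) - 6*(-3)) + (6*(-4) - 8*(-3)) + (8*1 - 0*(-4)) + (0*(-3) - 4*1)
= 10
Area = |10|/2 = 5

5


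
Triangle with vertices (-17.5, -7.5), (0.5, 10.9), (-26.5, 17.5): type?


Side lengths squared: AB^2=662.56, BC^2=772.56, CA^2=706
Sorted: [662.56, 706, 772.56]
By sides: Scalene, By angles: Acute

Scalene, Acute


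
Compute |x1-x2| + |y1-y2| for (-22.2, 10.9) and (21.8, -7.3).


|(-22.2)-21.8| + |10.9-(-7.3)| = 44 + 18.2 = 62.2

62.2


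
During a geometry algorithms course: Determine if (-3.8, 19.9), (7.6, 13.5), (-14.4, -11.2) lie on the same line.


Cross product: (7.6-(-3.8))*((-11.2)-19.9) - (13.5-19.9)*((-14.4)-(-3.8))
= -422.38

No, not collinear


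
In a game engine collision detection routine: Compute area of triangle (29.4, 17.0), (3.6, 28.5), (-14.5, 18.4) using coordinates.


Area = |x_A(y_B-y_C) + x_B(y_C-y_A) + x_C(y_A-y_B)|/2
= |296.94 + 5.04 + 166.75|/2
= 468.73/2 = 234.365

234.365


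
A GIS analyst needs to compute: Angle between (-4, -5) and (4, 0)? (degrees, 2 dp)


u.v = -16, |u| = sqrt(41) = 6.4031, |v| = sqrt(16) = 4
cos(theta) = u.v/(|u||v|) = -16/sqrt(656) = -0.624695
theta = acos(-0.624695) = 128.66 degrees

128.66 degrees


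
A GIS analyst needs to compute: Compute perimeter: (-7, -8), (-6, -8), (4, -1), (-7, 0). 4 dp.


Sides: (-7, -8)->(-6, -8): sqrt(1) = 1, (-6, -8)->(4, -1): sqrt(149) = 12.206556, (4, -1)->(-7, 0): sqrt(122) = 11.045361, (-7, 0)->(-7, -8): sqrt(64) = 8
Sum = 32.251917
Perimeter = 32.2519

32.2519
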